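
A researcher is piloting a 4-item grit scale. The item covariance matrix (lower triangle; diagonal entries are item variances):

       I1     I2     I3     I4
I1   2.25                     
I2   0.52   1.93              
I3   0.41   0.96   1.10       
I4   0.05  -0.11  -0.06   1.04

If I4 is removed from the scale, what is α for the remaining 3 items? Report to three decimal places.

α = 0.626

Remaining items: I1, I2, I3 (k = 3).
Σσ²ᵢ = 2.25 + 1.93 + 1.10 = 5.28
Var(T) = 5.28 + 2 × 1.89 = 9.06
α (item deleted) = (3/2)·(1 − 5.28/9.06) = 0.626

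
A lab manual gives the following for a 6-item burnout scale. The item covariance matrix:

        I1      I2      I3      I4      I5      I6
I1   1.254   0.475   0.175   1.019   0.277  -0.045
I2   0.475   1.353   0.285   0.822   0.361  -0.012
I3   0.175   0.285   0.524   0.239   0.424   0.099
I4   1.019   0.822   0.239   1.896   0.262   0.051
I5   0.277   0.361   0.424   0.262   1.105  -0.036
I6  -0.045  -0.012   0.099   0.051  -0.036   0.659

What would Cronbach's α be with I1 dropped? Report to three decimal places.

α = 0.593

Remaining items: I2, I3, I4, I5, I6 (k = 5).
Σσ²ᵢ = 1.353 + 0.524 + 1.896 + 1.105 + 0.659 = 5.537
total variance = 5.537 + 2 × 2.495 = 10.527
α (item deleted) = (5/4)·(1 − 5.537/10.527) = 0.593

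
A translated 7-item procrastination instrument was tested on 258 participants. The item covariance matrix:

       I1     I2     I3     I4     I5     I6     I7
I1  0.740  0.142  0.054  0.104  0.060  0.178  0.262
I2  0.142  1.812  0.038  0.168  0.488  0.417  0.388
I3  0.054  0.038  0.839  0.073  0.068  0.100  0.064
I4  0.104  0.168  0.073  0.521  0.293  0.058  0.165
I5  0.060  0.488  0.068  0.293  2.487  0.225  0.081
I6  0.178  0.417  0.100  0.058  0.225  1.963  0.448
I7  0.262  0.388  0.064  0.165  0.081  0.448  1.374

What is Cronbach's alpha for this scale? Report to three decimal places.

Cronbach's alpha = 0.517

Σσ²ᵢ = 0.740 + 1.812 + 0.839 + 0.521 + 2.487 + 1.963 + 1.374 = 9.736
Σ_{i<j} σ_ij = 3.874
σ²_T = 9.736 + 2 × 3.874 = 17.484
α = (k/(k−1))·(1 − Σσ²ᵢ/σ²_T) = (7/6)·(1 − 9.736/17.484) = 0.517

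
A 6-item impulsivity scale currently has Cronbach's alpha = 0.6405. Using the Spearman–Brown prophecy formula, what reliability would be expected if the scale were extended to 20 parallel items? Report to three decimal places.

Length factor m = 20/6 = 3.3333
α' = m·α / (1 + (m−1)·α)
   = 20/6 × 0.6405 / (1 + (20/6 − 1) × 0.6405)
   = 2.1350 / 2.4945 = 0.856

predicted reliability = 0.856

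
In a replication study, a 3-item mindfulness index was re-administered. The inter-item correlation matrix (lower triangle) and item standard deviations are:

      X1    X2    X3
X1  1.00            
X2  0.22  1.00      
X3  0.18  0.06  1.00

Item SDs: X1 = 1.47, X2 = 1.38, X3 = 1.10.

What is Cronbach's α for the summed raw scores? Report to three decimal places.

Cronbach's α = 0.359

Σσ²ᵢ = 1.47² + 1.38² + 1.10² = 5.2753
Covariances σ_ij = r_ij · s_i · s_j:
  σ(X1,X2) = 0.22 × 1.47 × 1.38 = 0.4463
  σ(X1,X3) = 0.18 × 1.47 × 1.10 = 0.2911
  σ(X2,X3) = 0.06 × 1.38 × 1.10 = 0.0911
σ²_T = Σσ²ᵢ + 2·Σσ_ij = 5.2753 + 2 × 0.8285 = 6.9323
α = (3/2)·(1 − 5.2753/6.9323) = 0.359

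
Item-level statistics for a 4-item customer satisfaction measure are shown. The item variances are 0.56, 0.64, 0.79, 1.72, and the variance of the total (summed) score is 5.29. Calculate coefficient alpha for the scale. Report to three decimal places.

α = 0.398

Σσᵢ² = 0.56 + 0.64 + 0.79 + 1.72 = 3.71
α = (k/(k−1))·(1 − Σσᵢ²/σ²_total) = (4/3)·(1 − 3.71/5.29) = 0.398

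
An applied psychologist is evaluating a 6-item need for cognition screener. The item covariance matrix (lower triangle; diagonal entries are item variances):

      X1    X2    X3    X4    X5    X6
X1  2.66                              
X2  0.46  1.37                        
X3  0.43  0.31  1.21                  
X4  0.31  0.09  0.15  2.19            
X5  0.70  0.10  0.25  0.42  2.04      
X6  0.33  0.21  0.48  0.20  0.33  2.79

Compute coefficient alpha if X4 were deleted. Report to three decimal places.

Remaining items: X1, X2, X3, X5, X6 (k = 5).
Σσᵢ² = 2.66 + 1.37 + 1.21 + 2.04 + 2.79 = 10.07
total variance = 10.07 + 2 × 3.60 = 17.27
α (item deleted) = (5/4)·(1 − 10.07/17.27) = 0.521

coefficient alpha = 0.521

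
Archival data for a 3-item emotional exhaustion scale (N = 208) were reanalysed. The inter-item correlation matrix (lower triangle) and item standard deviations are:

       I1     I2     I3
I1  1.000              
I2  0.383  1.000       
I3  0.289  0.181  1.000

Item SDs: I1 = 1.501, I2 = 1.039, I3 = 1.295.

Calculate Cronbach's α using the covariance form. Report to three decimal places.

Σσ²ᵢ = 1.501² + 1.039² + 1.295² = 5.0095
Covariances σ_ij = r_ij · s_i · s_j:
  σ(I1,I2) = 0.383 × 1.501 × 1.039 = 0.5973
  σ(I1,I3) = 0.289 × 1.501 × 1.295 = 0.5618
  σ(I2,I3) = 0.181 × 1.039 × 1.295 = 0.2435
σ²_T = Σσ²ᵢ + 2·Σσ_ij = 5.0095 + 2 × 1.4026 = 7.8147
α = (3/2)·(1 − 5.0095/7.8147) = 0.538

Cronbach's α = 0.538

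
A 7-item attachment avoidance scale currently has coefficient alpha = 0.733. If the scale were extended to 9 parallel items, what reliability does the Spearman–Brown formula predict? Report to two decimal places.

Length factor m = 9/7 = 1.2857
α' = m·α / (1 + (m−1)·α)
   = 9/7 × 0.733 / (1 + (9/7 − 1) × 0.733)
   = 0.9424 / 1.2094 = 0.78

predicted reliability = 0.78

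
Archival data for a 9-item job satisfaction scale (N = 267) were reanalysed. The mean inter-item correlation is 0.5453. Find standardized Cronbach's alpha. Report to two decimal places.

standardized Cronbach's alpha = 0.92

Standardized α = k·r̄ / (1 + (k−1)·r̄) = 9 × 0.5453 / (1 + 8 × 0.5453)
  = 4.9077 / 5.3624 = 0.92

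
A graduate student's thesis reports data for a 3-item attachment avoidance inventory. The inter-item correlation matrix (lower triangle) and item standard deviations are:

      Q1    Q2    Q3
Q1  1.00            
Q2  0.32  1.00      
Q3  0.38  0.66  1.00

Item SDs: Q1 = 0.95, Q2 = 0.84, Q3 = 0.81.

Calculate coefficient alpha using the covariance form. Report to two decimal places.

coefficient alpha = 0.70

Σσ²ᵢ = 0.95² + 0.84² + 0.81² = 2.2642
Covariances σ_ij = r_ij · s_i · s_j:
  σ(Q1,Q2) = 0.32 × 0.95 × 0.84 = 0.2554
  σ(Q1,Q3) = 0.38 × 0.95 × 0.81 = 0.2924
  σ(Q2,Q3) = 0.66 × 0.84 × 0.81 = 0.4491
σ²_T = Σσ²ᵢ + 2·Σσ_ij = 2.2642 + 2 × 0.9969 = 4.2580
α = (3/2)·(1 − 2.2642/4.2580) = 0.70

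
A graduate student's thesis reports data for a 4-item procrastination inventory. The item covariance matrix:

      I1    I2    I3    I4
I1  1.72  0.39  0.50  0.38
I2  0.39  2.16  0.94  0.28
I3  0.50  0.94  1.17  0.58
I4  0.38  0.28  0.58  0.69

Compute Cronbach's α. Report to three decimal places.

ΣVar(i) = 1.72 + 2.16 + 1.17 + 0.69 = 5.74
Sum of the distinct covariances = 3.07
total variance = 5.74 + 2 × 3.07 = 11.88
α = (k/(k−1))·(1 − ΣVar(i)/total variance) = (4/3)·(1 − 5.74/11.88) = 0.689

α = 0.689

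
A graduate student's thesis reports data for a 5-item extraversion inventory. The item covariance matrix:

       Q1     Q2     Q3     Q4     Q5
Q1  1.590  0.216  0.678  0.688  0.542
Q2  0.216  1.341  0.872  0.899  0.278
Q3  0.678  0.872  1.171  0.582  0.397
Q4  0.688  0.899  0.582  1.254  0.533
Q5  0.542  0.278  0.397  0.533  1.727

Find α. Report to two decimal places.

ΣVar(i) = 1.590 + 1.341 + 1.171 + 1.254 + 1.727 = 7.083
Σ_{i<j} σ_ij = 5.685
Var(T) = 7.083 + 2 × 5.685 = 18.453
α = (k/(k−1))·(1 − ΣVar(i)/Var(T)) = (5/4)·(1 − 7.083/18.453) = 0.77

α = 0.77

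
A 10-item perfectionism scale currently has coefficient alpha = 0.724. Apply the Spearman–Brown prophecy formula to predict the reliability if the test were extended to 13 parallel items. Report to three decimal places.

Length factor m = 13/10 = 1.3000
α' = m·α / (1 + (m−1)·α)
   = 13/10 × 0.724 / (1 + (13/10 − 1) × 0.724)
   = 0.9412 / 1.2172 = 0.773

predicted reliability = 0.773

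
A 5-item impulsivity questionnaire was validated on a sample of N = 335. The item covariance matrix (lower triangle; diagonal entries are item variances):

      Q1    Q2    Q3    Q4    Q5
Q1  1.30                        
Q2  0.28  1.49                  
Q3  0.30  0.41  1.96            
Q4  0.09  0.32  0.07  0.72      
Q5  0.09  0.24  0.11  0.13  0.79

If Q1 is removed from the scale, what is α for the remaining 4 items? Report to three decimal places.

α = 0.454

Remaining items: Q2, Q3, Q4, Q5 (k = 4).
Σσ²ᵢ = 1.49 + 1.96 + 0.72 + 0.79 = 4.96
Var(T) = 4.96 + 2 × 1.28 = 7.52
α (item deleted) = (4/3)·(1 − 4.96/7.52) = 0.454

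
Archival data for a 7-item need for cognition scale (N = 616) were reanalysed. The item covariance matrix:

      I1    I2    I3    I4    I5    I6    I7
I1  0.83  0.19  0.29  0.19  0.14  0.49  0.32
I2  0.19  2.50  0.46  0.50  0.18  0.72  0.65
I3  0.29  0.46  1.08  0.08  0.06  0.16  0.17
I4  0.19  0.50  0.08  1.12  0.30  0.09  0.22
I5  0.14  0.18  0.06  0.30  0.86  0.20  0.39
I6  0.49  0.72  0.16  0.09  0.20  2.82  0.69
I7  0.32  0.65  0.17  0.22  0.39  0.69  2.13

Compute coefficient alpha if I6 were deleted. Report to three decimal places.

Remaining items: I1, I2, I3, I4, I5, I7 (k = 6).
sum of item variances = 0.83 + 2.50 + 1.08 + 1.12 + 0.86 + 2.13 = 8.52
σ²_T = 8.52 + 2 × 4.14 = 16.80
α (item deleted) = (6/5)·(1 − 8.52/16.80) = 0.591

α = 0.591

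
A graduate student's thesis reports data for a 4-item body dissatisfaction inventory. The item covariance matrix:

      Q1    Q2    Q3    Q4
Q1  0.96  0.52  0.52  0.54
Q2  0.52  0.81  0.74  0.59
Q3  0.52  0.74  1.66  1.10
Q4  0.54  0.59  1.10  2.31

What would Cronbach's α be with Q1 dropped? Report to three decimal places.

Remaining items: Q2, Q3, Q4 (k = 3).
sum of item variances = 0.81 + 1.66 + 2.31 = 4.78
total variance = 4.78 + 2 × 2.43 = 9.64
α (item deleted) = (3/2)·(1 − 4.78/9.64) = 0.756

Cronbach's α = 0.756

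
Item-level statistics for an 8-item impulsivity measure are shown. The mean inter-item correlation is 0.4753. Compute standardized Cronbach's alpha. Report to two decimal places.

α = 0.88

Standardized α = k·r̄ / (1 + (k−1)·r̄) = 8 × 0.4753 / (1 + 7 × 0.4753)
  = 3.8024 / 4.3271 = 0.88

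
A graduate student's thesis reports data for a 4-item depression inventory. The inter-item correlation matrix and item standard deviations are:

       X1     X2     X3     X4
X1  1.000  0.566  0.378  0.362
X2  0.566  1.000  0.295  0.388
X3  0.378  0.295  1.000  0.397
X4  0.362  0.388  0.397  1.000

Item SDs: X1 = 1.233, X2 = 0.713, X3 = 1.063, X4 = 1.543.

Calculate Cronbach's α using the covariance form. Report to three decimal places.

Σσ²ᵢ = 1.233² + 0.713² + 1.063² + 1.543² = 5.5395
Covariances σ_ij = r_ij · s_i · s_j:
  σ(X1,X2) = 0.566 × 1.233 × 0.713 = 0.4976
  σ(X1,X3) = 0.378 × 1.233 × 1.063 = 0.4954
  σ(X1,X4) = 0.362 × 1.233 × 1.543 = 0.6887
  σ(X2,X3) = 0.295 × 0.713 × 1.063 = 0.2236
  σ(X2,X4) = 0.388 × 0.713 × 1.543 = 0.4269
  σ(X3,X4) = 0.397 × 1.063 × 1.543 = 0.6512
σ²_T = Σσ²ᵢ + 2·Σσ_ij = 5.5395 + 2 × 2.9834 = 11.5063
α = (4/3)·(1 − 5.5395/11.5063) = 0.691

Cronbach's α = 0.691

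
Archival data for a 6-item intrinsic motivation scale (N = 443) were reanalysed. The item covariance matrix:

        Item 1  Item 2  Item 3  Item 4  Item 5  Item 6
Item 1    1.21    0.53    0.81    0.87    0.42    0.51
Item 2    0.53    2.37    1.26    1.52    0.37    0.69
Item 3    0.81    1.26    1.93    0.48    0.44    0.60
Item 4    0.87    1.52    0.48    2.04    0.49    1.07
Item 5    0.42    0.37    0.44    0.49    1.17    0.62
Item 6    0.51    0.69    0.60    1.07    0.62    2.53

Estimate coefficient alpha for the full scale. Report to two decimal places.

Σσᵢ² = 1.21 + 2.37 + 1.93 + 2.04 + 1.17 + 2.53 = 11.25
Sum of the distinct covariances = 10.68
Var(T) = 11.25 + 2 × 10.68 = 32.61
α = (k/(k−1))·(1 − Σσᵢ²/Var(T)) = (6/5)·(1 − 11.25/32.61) = 0.79

α = 0.79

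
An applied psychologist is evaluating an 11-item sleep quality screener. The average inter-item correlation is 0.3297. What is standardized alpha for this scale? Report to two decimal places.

standardized alpha = 0.84

Standardized α = k·r̄ / (1 + (k−1)·r̄) = 11 × 0.3297 / (1 + 10 × 0.3297)
  = 3.6267 / 4.2970 = 0.84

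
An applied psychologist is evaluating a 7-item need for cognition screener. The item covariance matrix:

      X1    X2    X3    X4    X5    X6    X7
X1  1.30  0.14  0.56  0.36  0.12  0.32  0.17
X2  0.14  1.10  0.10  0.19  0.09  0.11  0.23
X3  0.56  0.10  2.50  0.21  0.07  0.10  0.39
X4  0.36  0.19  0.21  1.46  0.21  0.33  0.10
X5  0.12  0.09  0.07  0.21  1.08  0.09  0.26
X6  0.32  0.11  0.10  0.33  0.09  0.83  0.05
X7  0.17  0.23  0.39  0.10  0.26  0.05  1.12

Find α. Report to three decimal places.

sum of item variances = 1.30 + 1.10 + 2.50 + 1.46 + 1.08 + 0.83 + 1.12 = 9.39
Σ_{i<j} σ_ij = 4.20
Var(T) = 9.39 + 2 × 4.20 = 17.79
α = (k/(k−1))·(1 − sum of item variances/Var(T)) = (7/6)·(1 − 9.39/17.79) = 0.551

α = 0.551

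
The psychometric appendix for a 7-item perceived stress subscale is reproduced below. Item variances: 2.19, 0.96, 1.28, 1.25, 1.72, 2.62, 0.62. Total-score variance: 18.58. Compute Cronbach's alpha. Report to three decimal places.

Cronbach's alpha = 0.499

ΣVar(i) = 2.19 + 0.96 + 1.28 + 1.25 + 1.72 + 2.62 + 0.62 = 10.64
α = (k/(k−1))·(1 − ΣVar(i)/σ²_total) = (7/6)·(1 − 10.64/18.58) = 0.499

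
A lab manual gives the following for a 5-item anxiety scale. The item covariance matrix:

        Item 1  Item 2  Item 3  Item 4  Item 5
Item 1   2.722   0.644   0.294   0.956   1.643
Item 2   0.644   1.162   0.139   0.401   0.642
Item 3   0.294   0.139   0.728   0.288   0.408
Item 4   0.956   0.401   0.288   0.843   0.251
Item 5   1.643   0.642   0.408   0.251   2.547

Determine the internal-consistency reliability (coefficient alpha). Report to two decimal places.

ΣVar(i) = 2.722 + 1.162 + 0.728 + 0.843 + 2.547 = 8.002
Σ_{i<j} σ_ij = 5.666
σ²_T = 8.002 + 2 × 5.666 = 19.334
α = (k/(k−1))·(1 − ΣVar(i)/σ²_T) = (5/4)·(1 − 8.002/19.334) = 0.73

coefficient alpha = 0.73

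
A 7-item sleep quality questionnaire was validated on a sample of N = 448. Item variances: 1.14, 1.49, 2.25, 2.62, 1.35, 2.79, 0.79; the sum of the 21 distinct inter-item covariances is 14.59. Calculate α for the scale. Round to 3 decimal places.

α = 0.818

ΣVar(i) = 1.14 + 1.49 + 2.25 + 2.62 + 1.35 + 2.79 + 0.79 = 12.43
Sum of distinct covariances = 14.59
Var(T) = ΣVar(i) + 2·Σcov = 12.43 + 2 × 14.59 = 41.61
α = (7/6)·(1 − 12.43/41.61) = 0.818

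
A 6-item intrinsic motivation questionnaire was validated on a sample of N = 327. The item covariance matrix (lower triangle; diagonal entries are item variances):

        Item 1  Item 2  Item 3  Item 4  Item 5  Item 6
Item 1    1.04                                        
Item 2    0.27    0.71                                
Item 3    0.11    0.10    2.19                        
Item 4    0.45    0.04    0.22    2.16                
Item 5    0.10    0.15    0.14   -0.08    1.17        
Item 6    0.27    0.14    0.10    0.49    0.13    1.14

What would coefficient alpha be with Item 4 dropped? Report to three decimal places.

α = 0.407

Remaining items: Item 1, Item 2, Item 3, Item 5, Item 6 (k = 5).
Σσᵢ² = 1.04 + 0.71 + 2.19 + 1.17 + 1.14 = 6.25
σ²_T = 6.25 + 2 × 1.51 = 9.27
α (item deleted) = (5/4)·(1 − 6.25/9.27) = 0.407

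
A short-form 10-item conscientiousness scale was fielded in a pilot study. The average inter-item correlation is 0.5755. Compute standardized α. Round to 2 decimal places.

standardized α = 0.93

Standardized α = k·r̄ / (1 + (k−1)·r̄) = 10 × 0.5755 / (1 + 9 × 0.5755)
  = 5.7550 / 6.1795 = 0.93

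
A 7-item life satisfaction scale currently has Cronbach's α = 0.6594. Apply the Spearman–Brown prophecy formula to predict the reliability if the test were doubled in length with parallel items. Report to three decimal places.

Length factor m = 2
α' = m·α / (1 + (m−1)·α)
   = 2 × 0.6594 / (1 + (2 − 1) × 0.6594)
   = 1.3188 / 1.6594 = 0.795

predicted reliability = 0.795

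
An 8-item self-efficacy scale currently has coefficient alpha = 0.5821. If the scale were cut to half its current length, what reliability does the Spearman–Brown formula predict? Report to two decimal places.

Length factor m = 1/2
α' = m·α / (1 − (1−m)·α)
   = 1/2 × 0.5821 / (1 − (1 − 1/2) × 0.5821)
   = 0.2910 / 0.7089 = 0.41

predicted reliability = 0.41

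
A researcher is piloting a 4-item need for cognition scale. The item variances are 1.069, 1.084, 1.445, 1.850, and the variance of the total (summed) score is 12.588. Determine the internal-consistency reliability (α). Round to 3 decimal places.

α = 0.756

ΣVar(i) = 1.069 + 1.084 + 1.445 + 1.850 = 5.448
α = (k/(k−1))·(1 − ΣVar(i)/Var(T)) = (4/3)·(1 − 5.448/12.588) = 0.756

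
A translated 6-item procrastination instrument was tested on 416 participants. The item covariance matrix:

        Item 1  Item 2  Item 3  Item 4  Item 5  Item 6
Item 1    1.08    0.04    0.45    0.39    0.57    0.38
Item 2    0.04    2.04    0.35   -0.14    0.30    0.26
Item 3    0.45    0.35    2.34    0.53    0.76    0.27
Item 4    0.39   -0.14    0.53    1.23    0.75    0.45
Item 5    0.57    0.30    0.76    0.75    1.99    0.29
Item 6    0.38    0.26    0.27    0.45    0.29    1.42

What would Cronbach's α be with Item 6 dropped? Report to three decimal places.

Remaining items: Item 1, Item 2, Item 3, Item 4, Item 5 (k = 5).
Σσᵢ² = 1.08 + 2.04 + 2.34 + 1.23 + 1.99 = 8.68
σ²_T = 8.68 + 2 × 4.00 = 16.68
α (item deleted) = (5/4)·(1 − 8.68/16.68) = 0.600

α = 0.600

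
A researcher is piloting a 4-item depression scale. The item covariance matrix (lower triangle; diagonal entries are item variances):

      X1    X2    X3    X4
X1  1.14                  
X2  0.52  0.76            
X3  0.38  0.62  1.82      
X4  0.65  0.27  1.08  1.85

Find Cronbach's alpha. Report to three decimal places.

Cronbach's alpha = 0.744

Σσᵢ² = 1.14 + 0.76 + 1.82 + 1.85 = 5.57
Σ_{i<j} σ_ij = 3.52
σ²_total = 5.57 + 2 × 3.52 = 12.61
α = (k/(k−1))·(1 − Σσᵢ²/σ²_total) = (4/3)·(1 − 5.57/12.61) = 0.744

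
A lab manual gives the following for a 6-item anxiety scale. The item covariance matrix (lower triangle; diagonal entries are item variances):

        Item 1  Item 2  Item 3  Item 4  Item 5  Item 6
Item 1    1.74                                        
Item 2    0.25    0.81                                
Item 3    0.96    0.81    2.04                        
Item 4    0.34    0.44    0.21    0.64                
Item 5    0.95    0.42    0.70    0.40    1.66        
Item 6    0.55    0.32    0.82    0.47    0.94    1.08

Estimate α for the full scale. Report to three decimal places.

α = 0.819

ΣVar(i) = 1.74 + 0.81 + 2.04 + 0.64 + 1.66 + 1.08 = 7.97
Sum of off-diagonal covariances = 8.58
Var(T) = 7.97 + 2 × 8.58 = 25.13
α = (k/(k−1))·(1 − ΣVar(i)/Var(T)) = (6/5)·(1 − 7.97/25.13) = 0.819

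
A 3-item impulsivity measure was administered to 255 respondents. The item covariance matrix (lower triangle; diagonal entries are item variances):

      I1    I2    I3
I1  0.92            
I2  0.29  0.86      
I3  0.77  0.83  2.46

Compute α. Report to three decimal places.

α = 0.707

sum of item variances = 0.92 + 0.86 + 2.46 = 4.24
Sum of the distinct covariances = 1.89
Var(T) = 4.24 + 2 × 1.89 = 8.02
α = (k/(k−1))·(1 − sum of item variances/Var(T)) = (3/2)·(1 − 4.24/8.02) = 0.707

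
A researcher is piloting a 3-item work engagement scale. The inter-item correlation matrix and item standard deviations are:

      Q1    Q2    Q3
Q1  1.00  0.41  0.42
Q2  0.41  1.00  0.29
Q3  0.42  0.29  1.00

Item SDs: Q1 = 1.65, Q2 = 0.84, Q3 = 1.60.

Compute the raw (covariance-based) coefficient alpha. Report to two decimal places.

coefficient alpha = 0.61

Σσ²ᵢ = 1.65² + 0.84² + 1.60² = 5.9881
Covariances σ_ij = r_ij · s_i · s_j:
  σ(Q1,Q2) = 0.41 × 1.65 × 0.84 = 0.5683
  σ(Q1,Q3) = 0.42 × 1.65 × 1.60 = 1.1088
  σ(Q2,Q3) = 0.29 × 0.84 × 1.60 = 0.3898
σ²_T = Σσ²ᵢ + 2·Σσ_ij = 5.9881 + 2 × 2.0669 = 10.1219
α = (3/2)·(1 − 5.9881/10.1219) = 0.61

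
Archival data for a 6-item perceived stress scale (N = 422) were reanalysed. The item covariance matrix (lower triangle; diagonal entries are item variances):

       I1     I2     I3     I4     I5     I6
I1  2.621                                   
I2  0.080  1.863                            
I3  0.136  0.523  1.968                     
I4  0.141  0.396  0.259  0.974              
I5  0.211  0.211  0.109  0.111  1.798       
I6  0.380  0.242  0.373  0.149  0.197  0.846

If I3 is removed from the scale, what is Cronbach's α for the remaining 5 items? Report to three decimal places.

Remaining items: I1, I2, I4, I5, I6 (k = 5).
Σσᵢ² = 2.621 + 1.863 + 0.974 + 1.798 + 0.846 = 8.102
σ²_total = 8.102 + 2 × 2.118 = 12.338
α (item deleted) = (5/4)·(1 − 8.102/12.338) = 0.429

Cronbach's α = 0.429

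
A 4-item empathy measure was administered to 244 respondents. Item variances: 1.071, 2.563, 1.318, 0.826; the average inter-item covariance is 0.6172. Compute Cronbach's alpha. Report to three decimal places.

α = 0.749

ΣVar(i) = 1.071 + 2.563 + 1.318 + 0.826 = 5.778
Sum of the 6 distinct covariances = 6 × 0.6172 = 3.7032
σ²_total = ΣVar(i) + 2·Σcov = 5.778 + 2 × 3.7032 = 13.1844
α = (4/3)·(1 − 5.778/13.1844) = 0.749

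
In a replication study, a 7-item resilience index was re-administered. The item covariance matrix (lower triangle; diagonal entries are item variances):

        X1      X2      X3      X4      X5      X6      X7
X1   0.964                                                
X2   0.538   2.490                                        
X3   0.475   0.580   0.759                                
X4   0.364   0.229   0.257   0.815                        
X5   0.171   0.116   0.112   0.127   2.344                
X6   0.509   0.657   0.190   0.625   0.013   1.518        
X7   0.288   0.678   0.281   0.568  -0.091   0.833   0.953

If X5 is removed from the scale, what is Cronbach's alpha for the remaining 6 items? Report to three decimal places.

Remaining items: X1, X2, X3, X4, X6, X7 (k = 6).
Σσᵢ² = 0.964 + 2.490 + 0.759 + 0.815 + 1.518 + 0.953 = 7.499
σ²_T = 7.499 + 2 × 7.072 = 21.643
α (item deleted) = (6/5)·(1 − 7.499/21.643) = 0.784

α = 0.784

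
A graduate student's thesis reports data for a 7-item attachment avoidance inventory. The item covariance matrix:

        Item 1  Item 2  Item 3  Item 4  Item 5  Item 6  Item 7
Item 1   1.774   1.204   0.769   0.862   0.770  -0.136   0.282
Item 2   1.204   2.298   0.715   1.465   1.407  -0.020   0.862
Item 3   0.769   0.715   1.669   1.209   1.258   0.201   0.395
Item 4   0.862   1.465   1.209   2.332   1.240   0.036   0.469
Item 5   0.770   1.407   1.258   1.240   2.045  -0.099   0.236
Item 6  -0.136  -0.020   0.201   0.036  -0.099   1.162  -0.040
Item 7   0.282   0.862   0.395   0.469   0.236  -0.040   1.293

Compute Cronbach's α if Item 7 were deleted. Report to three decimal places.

Cronbach's α = 0.790

Remaining items: Item 1, Item 2, Item 3, Item 4, Item 5, Item 6 (k = 6).
ΣVar(i) = 1.774 + 2.298 + 1.669 + 2.332 + 2.045 + 1.162 = 11.280
total variance = 11.280 + 2 × 10.881 = 33.042
α (item deleted) = (6/5)·(1 − 11.280/33.042) = 0.790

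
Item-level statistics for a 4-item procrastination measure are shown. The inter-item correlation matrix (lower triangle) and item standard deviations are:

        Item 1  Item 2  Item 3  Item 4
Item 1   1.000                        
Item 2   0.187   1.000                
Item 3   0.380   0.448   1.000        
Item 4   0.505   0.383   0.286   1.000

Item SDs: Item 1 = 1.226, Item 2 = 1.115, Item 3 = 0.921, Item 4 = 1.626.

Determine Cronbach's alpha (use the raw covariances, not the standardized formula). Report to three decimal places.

Cronbach's alpha = 0.683

Σσ²ᵢ = 1.226² + 1.115² + 0.921² + 1.626² = 6.2384
Covariances σ_ij = r_ij · s_i · s_j:
  σ(Item 1,Item 2) = 0.187 × 1.226 × 1.115 = 0.2556
  σ(Item 1,Item 3) = 0.380 × 1.226 × 0.921 = 0.4291
  σ(Item 1,Item 4) = 0.505 × 1.226 × 1.626 = 1.0067
  σ(Item 2,Item 3) = 0.448 × 1.115 × 0.921 = 0.4601
  σ(Item 2,Item 4) = 0.383 × 1.115 × 1.626 = 0.6944
  σ(Item 3,Item 4) = 0.286 × 0.921 × 1.626 = 0.4283
σ²_T = Σσ²ᵢ + 2·Σσ_ij = 6.2384 + 2 × 3.2742 = 12.7868
α = (4/3)·(1 − 6.2384/12.7868) = 0.683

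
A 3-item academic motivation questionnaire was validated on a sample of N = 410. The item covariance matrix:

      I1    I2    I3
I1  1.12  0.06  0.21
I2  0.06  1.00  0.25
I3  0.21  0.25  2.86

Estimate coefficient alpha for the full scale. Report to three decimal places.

coefficient alpha = 0.259

Σσ²ᵢ = 1.12 + 1.00 + 2.86 = 4.98
Σ_{i<j} σ_ij = 0.52
Var(T) = 4.98 + 2 × 0.52 = 6.02
α = (k/(k−1))·(1 − Σσ²ᵢ/Var(T)) = (3/2)·(1 − 4.98/6.02) = 0.259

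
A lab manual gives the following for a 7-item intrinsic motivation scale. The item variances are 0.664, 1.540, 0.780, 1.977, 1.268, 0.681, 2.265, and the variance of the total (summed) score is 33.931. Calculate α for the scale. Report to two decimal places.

sum of item variances = 0.664 + 1.540 + 0.780 + 1.977 + 1.268 + 0.681 + 2.265 = 9.175
α = (k/(k−1))·(1 − sum of item variances/Var(T)) = (7/6)·(1 − 9.175/33.931) = 0.85

α = 0.85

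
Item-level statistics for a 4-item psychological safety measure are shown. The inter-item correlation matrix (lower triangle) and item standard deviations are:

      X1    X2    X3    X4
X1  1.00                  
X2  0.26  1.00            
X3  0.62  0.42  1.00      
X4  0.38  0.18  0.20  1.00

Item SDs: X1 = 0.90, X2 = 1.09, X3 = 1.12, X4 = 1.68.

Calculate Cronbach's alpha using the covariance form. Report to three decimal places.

Σσ²ᵢ = 0.90² + 1.09² + 1.12² + 1.68² = 6.0749
Covariances σ_ij = r_ij · s_i · s_j:
  σ(X1,X2) = 0.26 × 0.90 × 1.09 = 0.2551
  σ(X1,X3) = 0.62 × 0.90 × 1.12 = 0.6250
  σ(X1,X4) = 0.38 × 0.90 × 1.68 = 0.5746
  σ(X2,X3) = 0.42 × 1.09 × 1.12 = 0.5127
  σ(X2,X4) = 0.18 × 1.09 × 1.68 = 0.3296
  σ(X3,X4) = 0.20 × 1.12 × 1.68 = 0.3763
σ²_T = Σσ²ᵢ + 2·Σσ_ij = 6.0749 + 2 × 2.6733 = 11.4215
α = (4/3)·(1 − 6.0749/11.4215) = 0.624

Cronbach's alpha = 0.624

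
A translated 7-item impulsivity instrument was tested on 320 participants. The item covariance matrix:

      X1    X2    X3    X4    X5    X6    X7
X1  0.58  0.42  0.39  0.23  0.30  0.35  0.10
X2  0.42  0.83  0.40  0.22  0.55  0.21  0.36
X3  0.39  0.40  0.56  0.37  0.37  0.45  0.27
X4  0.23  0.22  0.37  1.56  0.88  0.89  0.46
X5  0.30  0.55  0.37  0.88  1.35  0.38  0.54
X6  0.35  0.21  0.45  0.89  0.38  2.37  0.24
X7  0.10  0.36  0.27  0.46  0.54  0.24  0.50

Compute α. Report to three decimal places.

α = 0.798

Σσ²ᵢ = 0.58 + 0.83 + 0.56 + 1.56 + 1.35 + 2.37 + 0.50 = 7.75
Σ_{i<j} σ_ij = 8.38
σ²_T = 7.75 + 2 × 8.38 = 24.51
α = (k/(k−1))·(1 − Σσ²ᵢ/σ²_T) = (7/6)·(1 − 7.75/24.51) = 0.798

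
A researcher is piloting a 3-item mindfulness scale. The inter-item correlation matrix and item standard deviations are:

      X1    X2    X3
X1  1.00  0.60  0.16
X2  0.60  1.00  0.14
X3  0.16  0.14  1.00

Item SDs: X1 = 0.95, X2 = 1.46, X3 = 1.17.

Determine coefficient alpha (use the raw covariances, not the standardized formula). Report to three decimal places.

Σσ²ᵢ = 0.95² + 1.46² + 1.17² = 4.4030
Covariances σ_ij = r_ij · s_i · s_j:
  σ(X1,X2) = 0.60 × 0.95 × 1.46 = 0.8322
  σ(X1,X3) = 0.16 × 0.95 × 1.17 = 0.1778
  σ(X2,X3) = 0.14 × 1.46 × 1.17 = 0.2391
σ²_T = Σσ²ᵢ + 2·Σσ_ij = 4.4030 + 2 × 1.2491 = 6.9012
α = (3/2)·(1 − 4.4030/6.9012) = 0.543

coefficient alpha = 0.543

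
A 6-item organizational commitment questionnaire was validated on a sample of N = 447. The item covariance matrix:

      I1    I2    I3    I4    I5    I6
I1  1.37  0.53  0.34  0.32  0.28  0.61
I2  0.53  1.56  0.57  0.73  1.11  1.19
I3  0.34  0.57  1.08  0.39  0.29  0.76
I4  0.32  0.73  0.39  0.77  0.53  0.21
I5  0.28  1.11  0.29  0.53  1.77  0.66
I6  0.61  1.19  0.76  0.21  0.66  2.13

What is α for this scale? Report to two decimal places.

Σσᵢ² = 1.37 + 1.56 + 1.08 + 0.77 + 1.77 + 2.13 = 8.68
Sum of off-diagonal covariances = 8.52
total variance = 8.68 + 2 × 8.52 = 25.72
α = (k/(k−1))·(1 − Σσᵢ²/total variance) = (6/5)·(1 − 8.68/25.72) = 0.80

α = 0.80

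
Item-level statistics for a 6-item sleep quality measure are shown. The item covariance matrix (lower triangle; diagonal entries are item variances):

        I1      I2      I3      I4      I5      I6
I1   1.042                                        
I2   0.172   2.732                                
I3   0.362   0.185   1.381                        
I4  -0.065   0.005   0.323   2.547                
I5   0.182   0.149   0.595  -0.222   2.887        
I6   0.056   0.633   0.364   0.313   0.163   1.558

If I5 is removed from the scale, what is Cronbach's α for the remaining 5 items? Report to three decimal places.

Remaining items: I1, I2, I3, I4, I6 (k = 5).
ΣVar(i) = 1.042 + 2.732 + 1.381 + 2.547 + 1.558 = 9.260
total variance = 9.260 + 2 × 2.348 = 13.956
α (item deleted) = (5/4)·(1 − 9.260/13.956) = 0.421

α = 0.421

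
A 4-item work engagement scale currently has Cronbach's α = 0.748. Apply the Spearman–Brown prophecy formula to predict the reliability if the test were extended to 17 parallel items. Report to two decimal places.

predicted reliability = 0.93

Length factor m = 17/4 = 4.2500
α' = m·α / (1 + (m−1)·α)
   = 17/4 × 0.748 / (1 + (17/4 − 1) × 0.748)
   = 3.1790 / 3.4310 = 0.93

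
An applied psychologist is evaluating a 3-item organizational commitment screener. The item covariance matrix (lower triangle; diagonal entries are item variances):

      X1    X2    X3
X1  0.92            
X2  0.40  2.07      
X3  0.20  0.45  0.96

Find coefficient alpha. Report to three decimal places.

Σσᵢ² = 0.92 + 2.07 + 0.96 = 3.95
Σ_{i<j} σ_ij = 1.05
σ²_T = 3.95 + 2 × 1.05 = 6.05
α = (k/(k−1))·(1 − Σσᵢ²/σ²_T) = (3/2)·(1 − 3.95/6.05) = 0.521

coefficient alpha = 0.521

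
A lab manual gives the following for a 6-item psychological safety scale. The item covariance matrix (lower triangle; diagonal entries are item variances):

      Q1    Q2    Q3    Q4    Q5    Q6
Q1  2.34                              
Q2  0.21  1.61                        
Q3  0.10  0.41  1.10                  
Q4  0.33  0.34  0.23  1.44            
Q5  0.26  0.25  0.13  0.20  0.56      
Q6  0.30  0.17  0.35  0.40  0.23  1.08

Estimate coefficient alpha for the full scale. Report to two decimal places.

coefficient alpha = 0.59

sum of item variances = 2.34 + 1.61 + 1.10 + 1.44 + 0.56 + 1.08 = 8.13
Sum of off-diagonal covariances = 3.91
σ²_total = 8.13 + 2 × 3.91 = 15.95
α = (k/(k−1))·(1 − sum of item variances/σ²_total) = (6/5)·(1 − 8.13/15.95) = 0.59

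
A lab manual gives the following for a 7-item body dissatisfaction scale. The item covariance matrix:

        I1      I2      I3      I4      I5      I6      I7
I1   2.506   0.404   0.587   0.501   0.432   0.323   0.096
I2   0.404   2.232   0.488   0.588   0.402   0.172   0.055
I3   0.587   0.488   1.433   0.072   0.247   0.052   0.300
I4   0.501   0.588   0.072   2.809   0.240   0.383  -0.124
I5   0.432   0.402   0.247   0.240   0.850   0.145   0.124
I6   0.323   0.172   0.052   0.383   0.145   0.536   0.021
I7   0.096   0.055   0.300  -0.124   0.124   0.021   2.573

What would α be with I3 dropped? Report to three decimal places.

Remaining items: I1, I2, I4, I5, I6, I7 (k = 6).
Σσ²ᵢ = 2.506 + 2.232 + 2.809 + 0.850 + 0.536 + 2.573 = 11.506
σ²_T = 11.506 + 2 × 3.762 = 19.030
α (item deleted) = (6/5)·(1 − 11.506/19.030) = 0.474

α = 0.474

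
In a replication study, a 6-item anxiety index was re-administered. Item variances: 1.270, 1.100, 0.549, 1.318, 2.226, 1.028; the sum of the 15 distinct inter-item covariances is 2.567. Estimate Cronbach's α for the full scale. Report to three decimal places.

Cronbach's α = 0.488

ΣVar(i) = 1.270 + 1.100 + 0.549 + 1.318 + 2.226 + 1.028 = 7.491
Sum of distinct covariances = 2.567
σ²_total = ΣVar(i) + 2·Σcov = 7.491 + 2 × 2.567 = 12.625
α = (6/5)·(1 − 7.491/12.625) = 0.488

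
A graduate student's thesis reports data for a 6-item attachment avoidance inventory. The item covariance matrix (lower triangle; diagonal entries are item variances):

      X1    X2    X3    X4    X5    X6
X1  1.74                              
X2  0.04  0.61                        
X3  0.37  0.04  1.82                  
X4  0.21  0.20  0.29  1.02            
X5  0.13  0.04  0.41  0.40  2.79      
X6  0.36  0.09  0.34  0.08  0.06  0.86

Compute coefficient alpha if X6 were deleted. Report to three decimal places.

Remaining items: X1, X2, X3, X4, X5 (k = 5).
Σσᵢ² = 1.74 + 0.61 + 1.82 + 1.02 + 2.79 = 7.98
σ²_total = 7.98 + 2 × 2.13 = 12.24
α (item deleted) = (5/4)·(1 − 7.98/12.24) = 0.435

coefficient alpha = 0.435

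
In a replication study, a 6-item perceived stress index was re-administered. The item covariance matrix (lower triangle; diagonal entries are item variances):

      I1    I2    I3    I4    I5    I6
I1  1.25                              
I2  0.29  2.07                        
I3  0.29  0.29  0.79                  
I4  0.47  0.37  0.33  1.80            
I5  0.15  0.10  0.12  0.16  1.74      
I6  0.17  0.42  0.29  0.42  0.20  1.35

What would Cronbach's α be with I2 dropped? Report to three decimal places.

Cronbach's α = 0.536

Remaining items: I1, I3, I4, I5, I6 (k = 5).
Σσ²ᵢ = 1.25 + 0.79 + 1.80 + 1.74 + 1.35 = 6.93
total variance = 6.93 + 2 × 2.60 = 12.13
α (item deleted) = (5/4)·(1 − 6.93/12.13) = 0.536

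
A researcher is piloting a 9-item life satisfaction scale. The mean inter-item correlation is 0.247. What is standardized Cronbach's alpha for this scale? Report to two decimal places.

α = 0.75

Standardized α = k·r̄ / (1 + (k−1)·r̄) = 9 × 0.247 / (1 + 8 × 0.247)
  = 2.2230 / 2.9760 = 0.75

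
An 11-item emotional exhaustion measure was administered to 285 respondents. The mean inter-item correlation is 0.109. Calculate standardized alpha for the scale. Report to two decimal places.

Standardized α = k·r̄ / (1 + (k−1)·r̄) = 11 × 0.109 / (1 + 10 × 0.109)
  = 1.1990 / 2.0900 = 0.57

α = 0.57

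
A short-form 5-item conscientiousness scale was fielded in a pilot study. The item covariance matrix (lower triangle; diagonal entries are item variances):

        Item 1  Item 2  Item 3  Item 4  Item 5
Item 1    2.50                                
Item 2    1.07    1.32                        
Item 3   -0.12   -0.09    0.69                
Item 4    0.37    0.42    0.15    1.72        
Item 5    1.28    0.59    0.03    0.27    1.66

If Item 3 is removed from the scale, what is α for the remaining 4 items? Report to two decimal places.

Remaining items: Item 1, Item 2, Item 4, Item 5 (k = 4).
sum of item variances = 2.50 + 1.32 + 1.72 + 1.66 = 7.20
σ²_total = 7.20 + 2 × 4.00 = 15.20
α (item deleted) = (4/3)·(1 − 7.20/15.20) = 0.70

α = 0.70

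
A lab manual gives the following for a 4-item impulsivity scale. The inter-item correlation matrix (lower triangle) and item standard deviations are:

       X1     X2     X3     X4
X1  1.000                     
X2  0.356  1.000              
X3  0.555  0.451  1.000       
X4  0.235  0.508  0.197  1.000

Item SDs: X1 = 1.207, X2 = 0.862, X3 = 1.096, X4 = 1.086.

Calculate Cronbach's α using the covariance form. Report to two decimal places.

Σσ²ᵢ = 1.207² + 0.862² + 1.096² + 1.086² = 4.5805
Covariances σ_ij = r_ij · s_i · s_j:
  σ(X1,X2) = 0.356 × 1.207 × 0.862 = 0.3704
  σ(X1,X3) = 0.555 × 1.207 × 1.096 = 0.7342
  σ(X1,X4) = 0.235 × 1.207 × 1.086 = 0.3080
  σ(X2,X3) = 0.451 × 0.862 × 1.096 = 0.4261
  σ(X2,X4) = 0.508 × 0.862 × 1.086 = 0.4756
  σ(X3,X4) = 0.197 × 1.096 × 1.086 = 0.2345
σ²_T = Σσ²ᵢ + 2·Σσ_ij = 4.5805 + 2 × 2.5488 = 9.6781
α = (4/3)·(1 − 4.5805/9.6781) = 0.70

α = 0.70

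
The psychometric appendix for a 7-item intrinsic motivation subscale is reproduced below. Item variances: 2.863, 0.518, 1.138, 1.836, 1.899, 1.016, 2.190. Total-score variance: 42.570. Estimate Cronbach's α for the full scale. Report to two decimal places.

α = 0.85

sum of item variances = 2.863 + 0.518 + 1.138 + 1.836 + 1.899 + 1.016 + 2.190 = 11.460
α = (k/(k−1))·(1 − sum of item variances/σ²_total) = (7/6)·(1 − 11.460/42.570) = 0.85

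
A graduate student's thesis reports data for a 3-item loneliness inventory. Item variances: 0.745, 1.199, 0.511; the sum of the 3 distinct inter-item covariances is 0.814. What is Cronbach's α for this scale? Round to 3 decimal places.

α = 0.598

sum of item variances = 0.745 + 1.199 + 0.511 = 2.455
Sum of distinct covariances = 0.814
σ²_total = sum of item variances + 2·Σcov = 2.455 + 2 × 0.814 = 4.083
α = (3/2)·(1 − 2.455/4.083) = 0.598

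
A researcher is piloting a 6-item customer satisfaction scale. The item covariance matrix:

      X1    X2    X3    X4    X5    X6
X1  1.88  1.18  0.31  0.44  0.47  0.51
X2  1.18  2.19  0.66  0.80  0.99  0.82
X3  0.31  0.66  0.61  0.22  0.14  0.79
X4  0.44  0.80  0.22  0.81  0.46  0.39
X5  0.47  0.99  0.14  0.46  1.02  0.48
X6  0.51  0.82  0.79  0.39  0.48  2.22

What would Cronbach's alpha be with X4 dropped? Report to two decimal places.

Remaining items: X1, X2, X3, X5, X6 (k = 5).
Σσᵢ² = 1.88 + 2.19 + 0.61 + 1.02 + 2.22 = 7.92
total variance = 7.92 + 2 × 6.35 = 20.62
α (item deleted) = (5/4)·(1 − 7.92/20.62) = 0.77

Cronbach's alpha = 0.77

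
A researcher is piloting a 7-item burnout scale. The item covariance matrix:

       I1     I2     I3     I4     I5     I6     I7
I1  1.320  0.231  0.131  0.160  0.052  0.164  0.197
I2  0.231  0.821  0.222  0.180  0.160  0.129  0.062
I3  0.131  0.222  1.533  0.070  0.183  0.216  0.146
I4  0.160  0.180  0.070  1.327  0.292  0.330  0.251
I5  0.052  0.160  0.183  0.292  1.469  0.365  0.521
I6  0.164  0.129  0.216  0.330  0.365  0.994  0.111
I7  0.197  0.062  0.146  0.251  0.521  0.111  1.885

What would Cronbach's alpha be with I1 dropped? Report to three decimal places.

Remaining items: I2, I3, I4, I5, I6, I7 (k = 6).
sum of item variances = 0.821 + 1.533 + 1.327 + 1.469 + 0.994 + 1.885 = 8.029
Var(T) = 8.029 + 2 × 3.238 = 14.505
α (item deleted) = (6/5)·(1 − 8.029/14.505) = 0.536

α = 0.536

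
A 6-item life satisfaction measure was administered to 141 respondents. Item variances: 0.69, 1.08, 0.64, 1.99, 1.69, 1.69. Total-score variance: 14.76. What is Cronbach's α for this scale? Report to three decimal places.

α = 0.567

Σσ²ᵢ = 0.69 + 1.08 + 0.64 + 1.99 + 1.69 + 1.69 = 7.78
α = (k/(k−1))·(1 − Σσ²ᵢ/σ²_total) = (6/5)·(1 − 7.78/14.76) = 0.567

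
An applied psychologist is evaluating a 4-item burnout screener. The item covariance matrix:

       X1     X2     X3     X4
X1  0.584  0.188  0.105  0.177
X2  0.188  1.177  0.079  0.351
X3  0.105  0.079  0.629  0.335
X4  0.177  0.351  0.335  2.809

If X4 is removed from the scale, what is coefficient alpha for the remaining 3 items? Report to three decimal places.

coefficient alpha = 0.356

Remaining items: X1, X2, X3 (k = 3).
Σσᵢ² = 0.584 + 1.177 + 0.629 = 2.390
σ²_T = 2.390 + 2 × 0.372 = 3.134
α (item deleted) = (3/2)·(1 − 2.390/3.134) = 0.356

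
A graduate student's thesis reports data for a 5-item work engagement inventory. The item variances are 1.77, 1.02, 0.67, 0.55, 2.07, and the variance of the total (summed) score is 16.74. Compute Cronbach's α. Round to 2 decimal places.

α = 0.80

sum of item variances = 1.77 + 1.02 + 0.67 + 0.55 + 2.07 = 6.08
α = (k/(k−1))·(1 − sum of item variances/Var(T)) = (5/4)·(1 − 6.08/16.74) = 0.80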